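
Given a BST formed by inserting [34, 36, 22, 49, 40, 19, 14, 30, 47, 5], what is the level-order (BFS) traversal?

Tree insertion order: [34, 36, 22, 49, 40, 19, 14, 30, 47, 5]
Tree (level-order array): [34, 22, 36, 19, 30, None, 49, 14, None, None, None, 40, None, 5, None, None, 47]
BFS from the root, enqueuing left then right child of each popped node:
  queue [34] -> pop 34, enqueue [22, 36], visited so far: [34]
  queue [22, 36] -> pop 22, enqueue [19, 30], visited so far: [34, 22]
  queue [36, 19, 30] -> pop 36, enqueue [49], visited so far: [34, 22, 36]
  queue [19, 30, 49] -> pop 19, enqueue [14], visited so far: [34, 22, 36, 19]
  queue [30, 49, 14] -> pop 30, enqueue [none], visited so far: [34, 22, 36, 19, 30]
  queue [49, 14] -> pop 49, enqueue [40], visited so far: [34, 22, 36, 19, 30, 49]
  queue [14, 40] -> pop 14, enqueue [5], visited so far: [34, 22, 36, 19, 30, 49, 14]
  queue [40, 5] -> pop 40, enqueue [47], visited so far: [34, 22, 36, 19, 30, 49, 14, 40]
  queue [5, 47] -> pop 5, enqueue [none], visited so far: [34, 22, 36, 19, 30, 49, 14, 40, 5]
  queue [47] -> pop 47, enqueue [none], visited so far: [34, 22, 36, 19, 30, 49, 14, 40, 5, 47]
Result: [34, 22, 36, 19, 30, 49, 14, 40, 5, 47]


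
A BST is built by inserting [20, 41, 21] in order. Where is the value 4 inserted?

Starting tree (level order): [20, None, 41, 21]
Insertion path: 20
Result: insert 4 as left child of 20
Final tree (level order): [20, 4, 41, None, None, 21]


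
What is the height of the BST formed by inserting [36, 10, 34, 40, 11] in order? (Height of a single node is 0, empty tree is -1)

Insertion order: [36, 10, 34, 40, 11]
Tree (level-order array): [36, 10, 40, None, 34, None, None, 11]
Compute height bottom-up (empty subtree = -1):
  height(11) = 1 + max(-1, -1) = 0
  height(34) = 1 + max(0, -1) = 1
  height(10) = 1 + max(-1, 1) = 2
  height(40) = 1 + max(-1, -1) = 0
  height(36) = 1 + max(2, 0) = 3
Height = 3


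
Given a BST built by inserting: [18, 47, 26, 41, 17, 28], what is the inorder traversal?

Tree insertion order: [18, 47, 26, 41, 17, 28]
Tree (level-order array): [18, 17, 47, None, None, 26, None, None, 41, 28]
Inorder traversal: [17, 18, 26, 28, 41, 47]


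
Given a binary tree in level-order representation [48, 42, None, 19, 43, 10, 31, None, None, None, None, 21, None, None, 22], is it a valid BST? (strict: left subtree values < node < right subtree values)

Level-order array: [48, 42, None, 19, 43, 10, 31, None, None, None, None, 21, None, None, 22]
Validate using subtree bounds (lo, hi): at each node, require lo < value < hi,
then recurse left with hi=value and right with lo=value.
Preorder trace (stopping at first violation):
  at node 48 with bounds (-inf, +inf): OK
  at node 42 with bounds (-inf, 48): OK
  at node 19 with bounds (-inf, 42): OK
  at node 10 with bounds (-inf, 19): OK
  at node 31 with bounds (19, 42): OK
  at node 21 with bounds (19, 31): OK
  at node 22 with bounds (21, 31): OK
  at node 43 with bounds (42, 48): OK
No violation found at any node.
Result: Valid BST


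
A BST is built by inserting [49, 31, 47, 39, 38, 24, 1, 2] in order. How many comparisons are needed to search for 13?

Search path for 13: 49 -> 31 -> 24 -> 1 -> 2
Found: False
Comparisons: 5


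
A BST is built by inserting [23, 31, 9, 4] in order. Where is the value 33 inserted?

Starting tree (level order): [23, 9, 31, 4]
Insertion path: 23 -> 31
Result: insert 33 as right child of 31
Final tree (level order): [23, 9, 31, 4, None, None, 33]


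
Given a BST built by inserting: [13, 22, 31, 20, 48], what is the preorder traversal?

Tree insertion order: [13, 22, 31, 20, 48]
Tree (level-order array): [13, None, 22, 20, 31, None, None, None, 48]
Preorder traversal: [13, 22, 20, 31, 48]


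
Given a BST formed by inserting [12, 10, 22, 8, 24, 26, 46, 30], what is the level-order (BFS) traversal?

Tree insertion order: [12, 10, 22, 8, 24, 26, 46, 30]
Tree (level-order array): [12, 10, 22, 8, None, None, 24, None, None, None, 26, None, 46, 30]
BFS from the root, enqueuing left then right child of each popped node:
  queue [12] -> pop 12, enqueue [10, 22], visited so far: [12]
  queue [10, 22] -> pop 10, enqueue [8], visited so far: [12, 10]
  queue [22, 8] -> pop 22, enqueue [24], visited so far: [12, 10, 22]
  queue [8, 24] -> pop 8, enqueue [none], visited so far: [12, 10, 22, 8]
  queue [24] -> pop 24, enqueue [26], visited so far: [12, 10, 22, 8, 24]
  queue [26] -> pop 26, enqueue [46], visited so far: [12, 10, 22, 8, 24, 26]
  queue [46] -> pop 46, enqueue [30], visited so far: [12, 10, 22, 8, 24, 26, 46]
  queue [30] -> pop 30, enqueue [none], visited so far: [12, 10, 22, 8, 24, 26, 46, 30]
Result: [12, 10, 22, 8, 24, 26, 46, 30]


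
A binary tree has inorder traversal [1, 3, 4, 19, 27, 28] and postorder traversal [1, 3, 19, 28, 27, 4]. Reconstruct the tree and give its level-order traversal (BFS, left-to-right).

Inorder:   [1, 3, 4, 19, 27, 28]
Postorder: [1, 3, 19, 28, 27, 4]
Algorithm: postorder visits root last, so walk postorder right-to-left;
each value is the root of the current inorder slice — split it at that
value, recurse on the right subtree first, then the left.
Recursive splits:
  root=4; inorder splits into left=[1, 3], right=[19, 27, 28]
  root=27; inorder splits into left=[19], right=[28]
  root=28; inorder splits into left=[], right=[]
  root=19; inorder splits into left=[], right=[]
  root=3; inorder splits into left=[1], right=[]
  root=1; inorder splits into left=[], right=[]
Reconstructed level-order: [4, 3, 27, 1, 19, 28]


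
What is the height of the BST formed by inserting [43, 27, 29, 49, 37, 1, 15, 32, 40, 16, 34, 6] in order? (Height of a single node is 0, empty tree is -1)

Insertion order: [43, 27, 29, 49, 37, 1, 15, 32, 40, 16, 34, 6]
Tree (level-order array): [43, 27, 49, 1, 29, None, None, None, 15, None, 37, 6, 16, 32, 40, None, None, None, None, None, 34]
Compute height bottom-up (empty subtree = -1):
  height(6) = 1 + max(-1, -1) = 0
  height(16) = 1 + max(-1, -1) = 0
  height(15) = 1 + max(0, 0) = 1
  height(1) = 1 + max(-1, 1) = 2
  height(34) = 1 + max(-1, -1) = 0
  height(32) = 1 + max(-1, 0) = 1
  height(40) = 1 + max(-1, -1) = 0
  height(37) = 1 + max(1, 0) = 2
  height(29) = 1 + max(-1, 2) = 3
  height(27) = 1 + max(2, 3) = 4
  height(49) = 1 + max(-1, -1) = 0
  height(43) = 1 + max(4, 0) = 5
Height = 5


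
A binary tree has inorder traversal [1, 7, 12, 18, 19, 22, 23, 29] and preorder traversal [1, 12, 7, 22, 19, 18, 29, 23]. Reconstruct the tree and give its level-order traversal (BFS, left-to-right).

Inorder:  [1, 7, 12, 18, 19, 22, 23, 29]
Preorder: [1, 12, 7, 22, 19, 18, 29, 23]
Algorithm: preorder visits root first, so consume preorder in order;
for each root, split the current inorder slice at that value into
left-subtree inorder and right-subtree inorder, then recurse.
Recursive splits:
  root=1; inorder splits into left=[], right=[7, 12, 18, 19, 22, 23, 29]
  root=12; inorder splits into left=[7], right=[18, 19, 22, 23, 29]
  root=7; inorder splits into left=[], right=[]
  root=22; inorder splits into left=[18, 19], right=[23, 29]
  root=19; inorder splits into left=[18], right=[]
  root=18; inorder splits into left=[], right=[]
  root=29; inorder splits into left=[23], right=[]
  root=23; inorder splits into left=[], right=[]
Reconstructed level-order: [1, 12, 7, 22, 19, 29, 18, 23]


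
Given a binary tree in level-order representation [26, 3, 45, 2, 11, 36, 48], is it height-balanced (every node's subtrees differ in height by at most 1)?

Tree (level-order array): [26, 3, 45, 2, 11, 36, 48]
Definition: a tree is height-balanced if, at every node, |h(left) - h(right)| <= 1 (empty subtree has height -1).
Bottom-up per-node check:
  node 2: h_left=-1, h_right=-1, diff=0 [OK], height=0
  node 11: h_left=-1, h_right=-1, diff=0 [OK], height=0
  node 3: h_left=0, h_right=0, diff=0 [OK], height=1
  node 36: h_left=-1, h_right=-1, diff=0 [OK], height=0
  node 48: h_left=-1, h_right=-1, diff=0 [OK], height=0
  node 45: h_left=0, h_right=0, diff=0 [OK], height=1
  node 26: h_left=1, h_right=1, diff=0 [OK], height=2
All nodes satisfy the balance condition.
Result: Balanced


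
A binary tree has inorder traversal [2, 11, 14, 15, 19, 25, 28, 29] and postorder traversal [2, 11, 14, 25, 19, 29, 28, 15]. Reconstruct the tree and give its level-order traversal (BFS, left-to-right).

Inorder:   [2, 11, 14, 15, 19, 25, 28, 29]
Postorder: [2, 11, 14, 25, 19, 29, 28, 15]
Algorithm: postorder visits root last, so walk postorder right-to-left;
each value is the root of the current inorder slice — split it at that
value, recurse on the right subtree first, then the left.
Recursive splits:
  root=15; inorder splits into left=[2, 11, 14], right=[19, 25, 28, 29]
  root=28; inorder splits into left=[19, 25], right=[29]
  root=29; inorder splits into left=[], right=[]
  root=19; inorder splits into left=[], right=[25]
  root=25; inorder splits into left=[], right=[]
  root=14; inorder splits into left=[2, 11], right=[]
  root=11; inorder splits into left=[2], right=[]
  root=2; inorder splits into left=[], right=[]
Reconstructed level-order: [15, 14, 28, 11, 19, 29, 2, 25]


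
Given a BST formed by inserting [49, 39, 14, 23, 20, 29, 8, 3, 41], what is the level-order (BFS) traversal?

Tree insertion order: [49, 39, 14, 23, 20, 29, 8, 3, 41]
Tree (level-order array): [49, 39, None, 14, 41, 8, 23, None, None, 3, None, 20, 29]
BFS from the root, enqueuing left then right child of each popped node:
  queue [49] -> pop 49, enqueue [39], visited so far: [49]
  queue [39] -> pop 39, enqueue [14, 41], visited so far: [49, 39]
  queue [14, 41] -> pop 14, enqueue [8, 23], visited so far: [49, 39, 14]
  queue [41, 8, 23] -> pop 41, enqueue [none], visited so far: [49, 39, 14, 41]
  queue [8, 23] -> pop 8, enqueue [3], visited so far: [49, 39, 14, 41, 8]
  queue [23, 3] -> pop 23, enqueue [20, 29], visited so far: [49, 39, 14, 41, 8, 23]
  queue [3, 20, 29] -> pop 3, enqueue [none], visited so far: [49, 39, 14, 41, 8, 23, 3]
  queue [20, 29] -> pop 20, enqueue [none], visited so far: [49, 39, 14, 41, 8, 23, 3, 20]
  queue [29] -> pop 29, enqueue [none], visited so far: [49, 39, 14, 41, 8, 23, 3, 20, 29]
Result: [49, 39, 14, 41, 8, 23, 3, 20, 29]


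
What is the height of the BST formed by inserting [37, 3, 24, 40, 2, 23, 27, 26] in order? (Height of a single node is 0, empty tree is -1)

Insertion order: [37, 3, 24, 40, 2, 23, 27, 26]
Tree (level-order array): [37, 3, 40, 2, 24, None, None, None, None, 23, 27, None, None, 26]
Compute height bottom-up (empty subtree = -1):
  height(2) = 1 + max(-1, -1) = 0
  height(23) = 1 + max(-1, -1) = 0
  height(26) = 1 + max(-1, -1) = 0
  height(27) = 1 + max(0, -1) = 1
  height(24) = 1 + max(0, 1) = 2
  height(3) = 1 + max(0, 2) = 3
  height(40) = 1 + max(-1, -1) = 0
  height(37) = 1 + max(3, 0) = 4
Height = 4


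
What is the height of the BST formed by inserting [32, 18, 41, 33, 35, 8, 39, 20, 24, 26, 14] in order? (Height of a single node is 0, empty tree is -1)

Insertion order: [32, 18, 41, 33, 35, 8, 39, 20, 24, 26, 14]
Tree (level-order array): [32, 18, 41, 8, 20, 33, None, None, 14, None, 24, None, 35, None, None, None, 26, None, 39]
Compute height bottom-up (empty subtree = -1):
  height(14) = 1 + max(-1, -1) = 0
  height(8) = 1 + max(-1, 0) = 1
  height(26) = 1 + max(-1, -1) = 0
  height(24) = 1 + max(-1, 0) = 1
  height(20) = 1 + max(-1, 1) = 2
  height(18) = 1 + max(1, 2) = 3
  height(39) = 1 + max(-1, -1) = 0
  height(35) = 1 + max(-1, 0) = 1
  height(33) = 1 + max(-1, 1) = 2
  height(41) = 1 + max(2, -1) = 3
  height(32) = 1 + max(3, 3) = 4
Height = 4


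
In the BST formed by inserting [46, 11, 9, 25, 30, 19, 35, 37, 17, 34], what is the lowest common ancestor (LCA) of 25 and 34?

Tree insertion order: [46, 11, 9, 25, 30, 19, 35, 37, 17, 34]
Tree (level-order array): [46, 11, None, 9, 25, None, None, 19, 30, 17, None, None, 35, None, None, 34, 37]
In a BST, the LCA of p=25, q=34 is the first node v on the
root-to-leaf path with p <= v <= q (go left if both < v, right if both > v).
Walk from root:
  at 46: both 25 and 34 < 46, go left
  at 11: both 25 and 34 > 11, go right
  at 25: 25 <= 25 <= 34, this is the LCA
LCA = 25


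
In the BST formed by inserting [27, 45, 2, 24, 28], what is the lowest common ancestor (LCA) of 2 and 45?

Tree insertion order: [27, 45, 2, 24, 28]
Tree (level-order array): [27, 2, 45, None, 24, 28]
In a BST, the LCA of p=2, q=45 is the first node v on the
root-to-leaf path with p <= v <= q (go left if both < v, right if both > v).
Walk from root:
  at 27: 2 <= 27 <= 45, this is the LCA
LCA = 27


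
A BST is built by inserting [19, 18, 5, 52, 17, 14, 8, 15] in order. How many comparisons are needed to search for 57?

Search path for 57: 19 -> 52
Found: False
Comparisons: 2


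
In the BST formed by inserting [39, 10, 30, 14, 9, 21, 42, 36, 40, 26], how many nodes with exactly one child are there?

Tree built from: [39, 10, 30, 14, 9, 21, 42, 36, 40, 26]
Tree (level-order array): [39, 10, 42, 9, 30, 40, None, None, None, 14, 36, None, None, None, 21, None, None, None, 26]
Rule: These are nodes with exactly 1 non-null child.
Per-node child counts:
  node 39: 2 child(ren)
  node 10: 2 child(ren)
  node 9: 0 child(ren)
  node 30: 2 child(ren)
  node 14: 1 child(ren)
  node 21: 1 child(ren)
  node 26: 0 child(ren)
  node 36: 0 child(ren)
  node 42: 1 child(ren)
  node 40: 0 child(ren)
Matching nodes: [14, 21, 42]
Count of nodes with exactly one child: 3


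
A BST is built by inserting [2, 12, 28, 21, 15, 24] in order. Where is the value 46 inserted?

Starting tree (level order): [2, None, 12, None, 28, 21, None, 15, 24]
Insertion path: 2 -> 12 -> 28
Result: insert 46 as right child of 28
Final tree (level order): [2, None, 12, None, 28, 21, 46, 15, 24]


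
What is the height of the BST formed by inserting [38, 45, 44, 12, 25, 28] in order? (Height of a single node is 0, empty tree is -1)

Insertion order: [38, 45, 44, 12, 25, 28]
Tree (level-order array): [38, 12, 45, None, 25, 44, None, None, 28]
Compute height bottom-up (empty subtree = -1):
  height(28) = 1 + max(-1, -1) = 0
  height(25) = 1 + max(-1, 0) = 1
  height(12) = 1 + max(-1, 1) = 2
  height(44) = 1 + max(-1, -1) = 0
  height(45) = 1 + max(0, -1) = 1
  height(38) = 1 + max(2, 1) = 3
Height = 3


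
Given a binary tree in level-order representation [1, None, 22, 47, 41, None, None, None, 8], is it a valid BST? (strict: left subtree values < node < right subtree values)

Level-order array: [1, None, 22, 47, 41, None, None, None, 8]
Validate using subtree bounds (lo, hi): at each node, require lo < value < hi,
then recurse left with hi=value and right with lo=value.
Preorder trace (stopping at first violation):
  at node 1 with bounds (-inf, +inf): OK
  at node 22 with bounds (1, +inf): OK
  at node 47 with bounds (1, 22): VIOLATION
Node 47 violates its bound: not (1 < 47 < 22).
Result: Not a valid BST


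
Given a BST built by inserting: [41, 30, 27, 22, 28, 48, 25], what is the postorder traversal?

Tree insertion order: [41, 30, 27, 22, 28, 48, 25]
Tree (level-order array): [41, 30, 48, 27, None, None, None, 22, 28, None, 25]
Postorder traversal: [25, 22, 28, 27, 30, 48, 41]


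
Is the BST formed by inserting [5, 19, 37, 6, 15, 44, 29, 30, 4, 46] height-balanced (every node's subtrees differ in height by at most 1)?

Tree (level-order array): [5, 4, 19, None, None, 6, 37, None, 15, 29, 44, None, None, None, 30, None, 46]
Definition: a tree is height-balanced if, at every node, |h(left) - h(right)| <= 1 (empty subtree has height -1).
Bottom-up per-node check:
  node 4: h_left=-1, h_right=-1, diff=0 [OK], height=0
  node 15: h_left=-1, h_right=-1, diff=0 [OK], height=0
  node 6: h_left=-1, h_right=0, diff=1 [OK], height=1
  node 30: h_left=-1, h_right=-1, diff=0 [OK], height=0
  node 29: h_left=-1, h_right=0, diff=1 [OK], height=1
  node 46: h_left=-1, h_right=-1, diff=0 [OK], height=0
  node 44: h_left=-1, h_right=0, diff=1 [OK], height=1
  node 37: h_left=1, h_right=1, diff=0 [OK], height=2
  node 19: h_left=1, h_right=2, diff=1 [OK], height=3
  node 5: h_left=0, h_right=3, diff=3 [FAIL (|0-3|=3 > 1)], height=4
Node 5 violates the condition: |0 - 3| = 3 > 1.
Result: Not balanced


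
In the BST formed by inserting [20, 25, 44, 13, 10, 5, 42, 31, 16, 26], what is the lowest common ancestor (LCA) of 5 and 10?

Tree insertion order: [20, 25, 44, 13, 10, 5, 42, 31, 16, 26]
Tree (level-order array): [20, 13, 25, 10, 16, None, 44, 5, None, None, None, 42, None, None, None, 31, None, 26]
In a BST, the LCA of p=5, q=10 is the first node v on the
root-to-leaf path with p <= v <= q (go left if both < v, right if both > v).
Walk from root:
  at 20: both 5 and 10 < 20, go left
  at 13: both 5 and 10 < 13, go left
  at 10: 5 <= 10 <= 10, this is the LCA
LCA = 10


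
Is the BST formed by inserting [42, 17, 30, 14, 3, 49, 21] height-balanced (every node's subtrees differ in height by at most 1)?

Tree (level-order array): [42, 17, 49, 14, 30, None, None, 3, None, 21]
Definition: a tree is height-balanced if, at every node, |h(left) - h(right)| <= 1 (empty subtree has height -1).
Bottom-up per-node check:
  node 3: h_left=-1, h_right=-1, diff=0 [OK], height=0
  node 14: h_left=0, h_right=-1, diff=1 [OK], height=1
  node 21: h_left=-1, h_right=-1, diff=0 [OK], height=0
  node 30: h_left=0, h_right=-1, diff=1 [OK], height=1
  node 17: h_left=1, h_right=1, diff=0 [OK], height=2
  node 49: h_left=-1, h_right=-1, diff=0 [OK], height=0
  node 42: h_left=2, h_right=0, diff=2 [FAIL (|2-0|=2 > 1)], height=3
Node 42 violates the condition: |2 - 0| = 2 > 1.
Result: Not balanced


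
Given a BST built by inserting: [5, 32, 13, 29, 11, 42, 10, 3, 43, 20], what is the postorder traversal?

Tree insertion order: [5, 32, 13, 29, 11, 42, 10, 3, 43, 20]
Tree (level-order array): [5, 3, 32, None, None, 13, 42, 11, 29, None, 43, 10, None, 20]
Postorder traversal: [3, 10, 11, 20, 29, 13, 43, 42, 32, 5]


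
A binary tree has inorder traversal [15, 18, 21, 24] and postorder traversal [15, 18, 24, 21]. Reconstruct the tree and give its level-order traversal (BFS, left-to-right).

Inorder:   [15, 18, 21, 24]
Postorder: [15, 18, 24, 21]
Algorithm: postorder visits root last, so walk postorder right-to-left;
each value is the root of the current inorder slice — split it at that
value, recurse on the right subtree first, then the left.
Recursive splits:
  root=21; inorder splits into left=[15, 18], right=[24]
  root=24; inorder splits into left=[], right=[]
  root=18; inorder splits into left=[15], right=[]
  root=15; inorder splits into left=[], right=[]
Reconstructed level-order: [21, 18, 24, 15]


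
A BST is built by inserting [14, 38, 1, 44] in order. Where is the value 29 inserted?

Starting tree (level order): [14, 1, 38, None, None, None, 44]
Insertion path: 14 -> 38
Result: insert 29 as left child of 38
Final tree (level order): [14, 1, 38, None, None, 29, 44]


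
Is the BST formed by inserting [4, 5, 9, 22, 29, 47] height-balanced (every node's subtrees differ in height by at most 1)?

Tree (level-order array): [4, None, 5, None, 9, None, 22, None, 29, None, 47]
Definition: a tree is height-balanced if, at every node, |h(left) - h(right)| <= 1 (empty subtree has height -1).
Bottom-up per-node check:
  node 47: h_left=-1, h_right=-1, diff=0 [OK], height=0
  node 29: h_left=-1, h_right=0, diff=1 [OK], height=1
  node 22: h_left=-1, h_right=1, diff=2 [FAIL (|-1-1|=2 > 1)], height=2
  node 9: h_left=-1, h_right=2, diff=3 [FAIL (|-1-2|=3 > 1)], height=3
  node 5: h_left=-1, h_right=3, diff=4 [FAIL (|-1-3|=4 > 1)], height=4
  node 4: h_left=-1, h_right=4, diff=5 [FAIL (|-1-4|=5 > 1)], height=5
Node 22 violates the condition: |-1 - 1| = 2 > 1.
Result: Not balanced


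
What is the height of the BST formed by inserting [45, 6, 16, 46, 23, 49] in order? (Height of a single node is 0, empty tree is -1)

Insertion order: [45, 6, 16, 46, 23, 49]
Tree (level-order array): [45, 6, 46, None, 16, None, 49, None, 23]
Compute height bottom-up (empty subtree = -1):
  height(23) = 1 + max(-1, -1) = 0
  height(16) = 1 + max(-1, 0) = 1
  height(6) = 1 + max(-1, 1) = 2
  height(49) = 1 + max(-1, -1) = 0
  height(46) = 1 + max(-1, 0) = 1
  height(45) = 1 + max(2, 1) = 3
Height = 3


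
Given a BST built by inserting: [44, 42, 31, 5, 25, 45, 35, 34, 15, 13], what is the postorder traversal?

Tree insertion order: [44, 42, 31, 5, 25, 45, 35, 34, 15, 13]
Tree (level-order array): [44, 42, 45, 31, None, None, None, 5, 35, None, 25, 34, None, 15, None, None, None, 13]
Postorder traversal: [13, 15, 25, 5, 34, 35, 31, 42, 45, 44]


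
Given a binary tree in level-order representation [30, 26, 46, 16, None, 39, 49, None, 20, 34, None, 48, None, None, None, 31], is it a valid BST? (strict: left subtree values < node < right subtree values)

Level-order array: [30, 26, 46, 16, None, 39, 49, None, 20, 34, None, 48, None, None, None, 31]
Validate using subtree bounds (lo, hi): at each node, require lo < value < hi,
then recurse left with hi=value and right with lo=value.
Preorder trace (stopping at first violation):
  at node 30 with bounds (-inf, +inf): OK
  at node 26 with bounds (-inf, 30): OK
  at node 16 with bounds (-inf, 26): OK
  at node 20 with bounds (16, 26): OK
  at node 46 with bounds (30, +inf): OK
  at node 39 with bounds (30, 46): OK
  at node 34 with bounds (30, 39): OK
  at node 31 with bounds (30, 34): OK
  at node 49 with bounds (46, +inf): OK
  at node 48 with bounds (46, 49): OK
No violation found at any node.
Result: Valid BST


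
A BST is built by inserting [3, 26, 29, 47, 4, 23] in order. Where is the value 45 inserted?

Starting tree (level order): [3, None, 26, 4, 29, None, 23, None, 47]
Insertion path: 3 -> 26 -> 29 -> 47
Result: insert 45 as left child of 47
Final tree (level order): [3, None, 26, 4, 29, None, 23, None, 47, None, None, 45]


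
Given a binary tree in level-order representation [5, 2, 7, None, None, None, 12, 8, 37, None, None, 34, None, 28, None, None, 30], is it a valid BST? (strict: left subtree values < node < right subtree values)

Level-order array: [5, 2, 7, None, None, None, 12, 8, 37, None, None, 34, None, 28, None, None, 30]
Validate using subtree bounds (lo, hi): at each node, require lo < value < hi,
then recurse left with hi=value and right with lo=value.
Preorder trace (stopping at first violation):
  at node 5 with bounds (-inf, +inf): OK
  at node 2 with bounds (-inf, 5): OK
  at node 7 with bounds (5, +inf): OK
  at node 12 with bounds (7, +inf): OK
  at node 8 with bounds (7, 12): OK
  at node 37 with bounds (12, +inf): OK
  at node 34 with bounds (12, 37): OK
  at node 28 with bounds (12, 34): OK
  at node 30 with bounds (28, 34): OK
No violation found at any node.
Result: Valid BST


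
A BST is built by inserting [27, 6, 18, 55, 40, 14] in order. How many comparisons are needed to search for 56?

Search path for 56: 27 -> 55
Found: False
Comparisons: 2


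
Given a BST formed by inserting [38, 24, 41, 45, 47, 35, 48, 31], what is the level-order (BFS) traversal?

Tree insertion order: [38, 24, 41, 45, 47, 35, 48, 31]
Tree (level-order array): [38, 24, 41, None, 35, None, 45, 31, None, None, 47, None, None, None, 48]
BFS from the root, enqueuing left then right child of each popped node:
  queue [38] -> pop 38, enqueue [24, 41], visited so far: [38]
  queue [24, 41] -> pop 24, enqueue [35], visited so far: [38, 24]
  queue [41, 35] -> pop 41, enqueue [45], visited so far: [38, 24, 41]
  queue [35, 45] -> pop 35, enqueue [31], visited so far: [38, 24, 41, 35]
  queue [45, 31] -> pop 45, enqueue [47], visited so far: [38, 24, 41, 35, 45]
  queue [31, 47] -> pop 31, enqueue [none], visited so far: [38, 24, 41, 35, 45, 31]
  queue [47] -> pop 47, enqueue [48], visited so far: [38, 24, 41, 35, 45, 31, 47]
  queue [48] -> pop 48, enqueue [none], visited so far: [38, 24, 41, 35, 45, 31, 47, 48]
Result: [38, 24, 41, 35, 45, 31, 47, 48]


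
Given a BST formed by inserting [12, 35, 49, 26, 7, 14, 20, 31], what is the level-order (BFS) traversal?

Tree insertion order: [12, 35, 49, 26, 7, 14, 20, 31]
Tree (level-order array): [12, 7, 35, None, None, 26, 49, 14, 31, None, None, None, 20]
BFS from the root, enqueuing left then right child of each popped node:
  queue [12] -> pop 12, enqueue [7, 35], visited so far: [12]
  queue [7, 35] -> pop 7, enqueue [none], visited so far: [12, 7]
  queue [35] -> pop 35, enqueue [26, 49], visited so far: [12, 7, 35]
  queue [26, 49] -> pop 26, enqueue [14, 31], visited so far: [12, 7, 35, 26]
  queue [49, 14, 31] -> pop 49, enqueue [none], visited so far: [12, 7, 35, 26, 49]
  queue [14, 31] -> pop 14, enqueue [20], visited so far: [12, 7, 35, 26, 49, 14]
  queue [31, 20] -> pop 31, enqueue [none], visited so far: [12, 7, 35, 26, 49, 14, 31]
  queue [20] -> pop 20, enqueue [none], visited so far: [12, 7, 35, 26, 49, 14, 31, 20]
Result: [12, 7, 35, 26, 49, 14, 31, 20]


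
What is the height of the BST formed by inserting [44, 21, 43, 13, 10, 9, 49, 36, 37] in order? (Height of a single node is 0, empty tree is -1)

Insertion order: [44, 21, 43, 13, 10, 9, 49, 36, 37]
Tree (level-order array): [44, 21, 49, 13, 43, None, None, 10, None, 36, None, 9, None, None, 37]
Compute height bottom-up (empty subtree = -1):
  height(9) = 1 + max(-1, -1) = 0
  height(10) = 1 + max(0, -1) = 1
  height(13) = 1 + max(1, -1) = 2
  height(37) = 1 + max(-1, -1) = 0
  height(36) = 1 + max(-1, 0) = 1
  height(43) = 1 + max(1, -1) = 2
  height(21) = 1 + max(2, 2) = 3
  height(49) = 1 + max(-1, -1) = 0
  height(44) = 1 + max(3, 0) = 4
Height = 4


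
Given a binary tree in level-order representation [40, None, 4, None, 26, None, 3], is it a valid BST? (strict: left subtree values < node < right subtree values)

Level-order array: [40, None, 4, None, 26, None, 3]
Validate using subtree bounds (lo, hi): at each node, require lo < value < hi,
then recurse left with hi=value and right with lo=value.
Preorder trace (stopping at first violation):
  at node 40 with bounds (-inf, +inf): OK
  at node 4 with bounds (40, +inf): VIOLATION
Node 4 violates its bound: not (40 < 4 < +inf).
Result: Not a valid BST


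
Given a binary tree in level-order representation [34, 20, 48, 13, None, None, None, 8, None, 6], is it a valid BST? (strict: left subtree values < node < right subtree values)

Level-order array: [34, 20, 48, 13, None, None, None, 8, None, 6]
Validate using subtree bounds (lo, hi): at each node, require lo < value < hi,
then recurse left with hi=value and right with lo=value.
Preorder trace (stopping at first violation):
  at node 34 with bounds (-inf, +inf): OK
  at node 20 with bounds (-inf, 34): OK
  at node 13 with bounds (-inf, 20): OK
  at node 8 with bounds (-inf, 13): OK
  at node 6 with bounds (-inf, 8): OK
  at node 48 with bounds (34, +inf): OK
No violation found at any node.
Result: Valid BST


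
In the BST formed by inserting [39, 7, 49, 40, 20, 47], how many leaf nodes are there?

Tree built from: [39, 7, 49, 40, 20, 47]
Tree (level-order array): [39, 7, 49, None, 20, 40, None, None, None, None, 47]
Rule: A leaf has 0 children.
Per-node child counts:
  node 39: 2 child(ren)
  node 7: 1 child(ren)
  node 20: 0 child(ren)
  node 49: 1 child(ren)
  node 40: 1 child(ren)
  node 47: 0 child(ren)
Matching nodes: [20, 47]
Count of leaf nodes: 2


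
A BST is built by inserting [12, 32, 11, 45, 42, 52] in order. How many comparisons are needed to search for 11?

Search path for 11: 12 -> 11
Found: True
Comparisons: 2


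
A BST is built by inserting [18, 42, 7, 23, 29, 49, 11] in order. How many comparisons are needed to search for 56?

Search path for 56: 18 -> 42 -> 49
Found: False
Comparisons: 3


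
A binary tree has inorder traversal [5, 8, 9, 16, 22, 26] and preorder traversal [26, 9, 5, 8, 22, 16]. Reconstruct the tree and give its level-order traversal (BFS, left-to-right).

Inorder:  [5, 8, 9, 16, 22, 26]
Preorder: [26, 9, 5, 8, 22, 16]
Algorithm: preorder visits root first, so consume preorder in order;
for each root, split the current inorder slice at that value into
left-subtree inorder and right-subtree inorder, then recurse.
Recursive splits:
  root=26; inorder splits into left=[5, 8, 9, 16, 22], right=[]
  root=9; inorder splits into left=[5, 8], right=[16, 22]
  root=5; inorder splits into left=[], right=[8]
  root=8; inorder splits into left=[], right=[]
  root=22; inorder splits into left=[16], right=[]
  root=16; inorder splits into left=[], right=[]
Reconstructed level-order: [26, 9, 5, 22, 8, 16]


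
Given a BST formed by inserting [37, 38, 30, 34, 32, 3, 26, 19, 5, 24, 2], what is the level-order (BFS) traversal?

Tree insertion order: [37, 38, 30, 34, 32, 3, 26, 19, 5, 24, 2]
Tree (level-order array): [37, 30, 38, 3, 34, None, None, 2, 26, 32, None, None, None, 19, None, None, None, 5, 24]
BFS from the root, enqueuing left then right child of each popped node:
  queue [37] -> pop 37, enqueue [30, 38], visited so far: [37]
  queue [30, 38] -> pop 30, enqueue [3, 34], visited so far: [37, 30]
  queue [38, 3, 34] -> pop 38, enqueue [none], visited so far: [37, 30, 38]
  queue [3, 34] -> pop 3, enqueue [2, 26], visited so far: [37, 30, 38, 3]
  queue [34, 2, 26] -> pop 34, enqueue [32], visited so far: [37, 30, 38, 3, 34]
  queue [2, 26, 32] -> pop 2, enqueue [none], visited so far: [37, 30, 38, 3, 34, 2]
  queue [26, 32] -> pop 26, enqueue [19], visited so far: [37, 30, 38, 3, 34, 2, 26]
  queue [32, 19] -> pop 32, enqueue [none], visited so far: [37, 30, 38, 3, 34, 2, 26, 32]
  queue [19] -> pop 19, enqueue [5, 24], visited so far: [37, 30, 38, 3, 34, 2, 26, 32, 19]
  queue [5, 24] -> pop 5, enqueue [none], visited so far: [37, 30, 38, 3, 34, 2, 26, 32, 19, 5]
  queue [24] -> pop 24, enqueue [none], visited so far: [37, 30, 38, 3, 34, 2, 26, 32, 19, 5, 24]
Result: [37, 30, 38, 3, 34, 2, 26, 32, 19, 5, 24]


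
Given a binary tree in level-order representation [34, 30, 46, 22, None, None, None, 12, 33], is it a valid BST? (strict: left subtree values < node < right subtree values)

Level-order array: [34, 30, 46, 22, None, None, None, 12, 33]
Validate using subtree bounds (lo, hi): at each node, require lo < value < hi,
then recurse left with hi=value and right with lo=value.
Preorder trace (stopping at first violation):
  at node 34 with bounds (-inf, +inf): OK
  at node 30 with bounds (-inf, 34): OK
  at node 22 with bounds (-inf, 30): OK
  at node 12 with bounds (-inf, 22): OK
  at node 33 with bounds (22, 30): VIOLATION
Node 33 violates its bound: not (22 < 33 < 30).
Result: Not a valid BST


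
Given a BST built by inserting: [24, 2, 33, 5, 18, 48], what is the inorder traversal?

Tree insertion order: [24, 2, 33, 5, 18, 48]
Tree (level-order array): [24, 2, 33, None, 5, None, 48, None, 18]
Inorder traversal: [2, 5, 18, 24, 33, 48]


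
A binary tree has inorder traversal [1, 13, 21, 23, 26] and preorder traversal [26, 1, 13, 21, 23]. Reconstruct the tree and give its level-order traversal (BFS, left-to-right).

Inorder:  [1, 13, 21, 23, 26]
Preorder: [26, 1, 13, 21, 23]
Algorithm: preorder visits root first, so consume preorder in order;
for each root, split the current inorder slice at that value into
left-subtree inorder and right-subtree inorder, then recurse.
Recursive splits:
  root=26; inorder splits into left=[1, 13, 21, 23], right=[]
  root=1; inorder splits into left=[], right=[13, 21, 23]
  root=13; inorder splits into left=[], right=[21, 23]
  root=21; inorder splits into left=[], right=[23]
  root=23; inorder splits into left=[], right=[]
Reconstructed level-order: [26, 1, 13, 21, 23]


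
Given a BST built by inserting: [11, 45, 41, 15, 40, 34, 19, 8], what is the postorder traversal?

Tree insertion order: [11, 45, 41, 15, 40, 34, 19, 8]
Tree (level-order array): [11, 8, 45, None, None, 41, None, 15, None, None, 40, 34, None, 19]
Postorder traversal: [8, 19, 34, 40, 15, 41, 45, 11]


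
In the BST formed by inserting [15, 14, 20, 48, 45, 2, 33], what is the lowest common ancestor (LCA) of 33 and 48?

Tree insertion order: [15, 14, 20, 48, 45, 2, 33]
Tree (level-order array): [15, 14, 20, 2, None, None, 48, None, None, 45, None, 33]
In a BST, the LCA of p=33, q=48 is the first node v on the
root-to-leaf path with p <= v <= q (go left if both < v, right if both > v).
Walk from root:
  at 15: both 33 and 48 > 15, go right
  at 20: both 33 and 48 > 20, go right
  at 48: 33 <= 48 <= 48, this is the LCA
LCA = 48


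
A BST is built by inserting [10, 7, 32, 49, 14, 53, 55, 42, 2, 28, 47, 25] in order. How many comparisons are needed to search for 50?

Search path for 50: 10 -> 32 -> 49 -> 53
Found: False
Comparisons: 4


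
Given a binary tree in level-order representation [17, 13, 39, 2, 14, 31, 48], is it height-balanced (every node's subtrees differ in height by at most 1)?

Tree (level-order array): [17, 13, 39, 2, 14, 31, 48]
Definition: a tree is height-balanced if, at every node, |h(left) - h(right)| <= 1 (empty subtree has height -1).
Bottom-up per-node check:
  node 2: h_left=-1, h_right=-1, diff=0 [OK], height=0
  node 14: h_left=-1, h_right=-1, diff=0 [OK], height=0
  node 13: h_left=0, h_right=0, diff=0 [OK], height=1
  node 31: h_left=-1, h_right=-1, diff=0 [OK], height=0
  node 48: h_left=-1, h_right=-1, diff=0 [OK], height=0
  node 39: h_left=0, h_right=0, diff=0 [OK], height=1
  node 17: h_left=1, h_right=1, diff=0 [OK], height=2
All nodes satisfy the balance condition.
Result: Balanced


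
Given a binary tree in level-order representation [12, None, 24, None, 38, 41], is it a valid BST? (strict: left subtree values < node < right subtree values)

Level-order array: [12, None, 24, None, 38, 41]
Validate using subtree bounds (lo, hi): at each node, require lo < value < hi,
then recurse left with hi=value and right with lo=value.
Preorder trace (stopping at first violation):
  at node 12 with bounds (-inf, +inf): OK
  at node 24 with bounds (12, +inf): OK
  at node 38 with bounds (24, +inf): OK
  at node 41 with bounds (24, 38): VIOLATION
Node 41 violates its bound: not (24 < 41 < 38).
Result: Not a valid BST


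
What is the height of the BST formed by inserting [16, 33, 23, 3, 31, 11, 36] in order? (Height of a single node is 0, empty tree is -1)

Insertion order: [16, 33, 23, 3, 31, 11, 36]
Tree (level-order array): [16, 3, 33, None, 11, 23, 36, None, None, None, 31]
Compute height bottom-up (empty subtree = -1):
  height(11) = 1 + max(-1, -1) = 0
  height(3) = 1 + max(-1, 0) = 1
  height(31) = 1 + max(-1, -1) = 0
  height(23) = 1 + max(-1, 0) = 1
  height(36) = 1 + max(-1, -1) = 0
  height(33) = 1 + max(1, 0) = 2
  height(16) = 1 + max(1, 2) = 3
Height = 3


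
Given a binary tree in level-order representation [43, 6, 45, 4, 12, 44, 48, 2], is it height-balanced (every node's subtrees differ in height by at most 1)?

Tree (level-order array): [43, 6, 45, 4, 12, 44, 48, 2]
Definition: a tree is height-balanced if, at every node, |h(left) - h(right)| <= 1 (empty subtree has height -1).
Bottom-up per-node check:
  node 2: h_left=-1, h_right=-1, diff=0 [OK], height=0
  node 4: h_left=0, h_right=-1, diff=1 [OK], height=1
  node 12: h_left=-1, h_right=-1, diff=0 [OK], height=0
  node 6: h_left=1, h_right=0, diff=1 [OK], height=2
  node 44: h_left=-1, h_right=-1, diff=0 [OK], height=0
  node 48: h_left=-1, h_right=-1, diff=0 [OK], height=0
  node 45: h_left=0, h_right=0, diff=0 [OK], height=1
  node 43: h_left=2, h_right=1, diff=1 [OK], height=3
All nodes satisfy the balance condition.
Result: Balanced


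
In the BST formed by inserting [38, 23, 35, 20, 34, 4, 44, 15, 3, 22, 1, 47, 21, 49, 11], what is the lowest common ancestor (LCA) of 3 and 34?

Tree insertion order: [38, 23, 35, 20, 34, 4, 44, 15, 3, 22, 1, 47, 21, 49, 11]
Tree (level-order array): [38, 23, 44, 20, 35, None, 47, 4, 22, 34, None, None, 49, 3, 15, 21, None, None, None, None, None, 1, None, 11]
In a BST, the LCA of p=3, q=34 is the first node v on the
root-to-leaf path with p <= v <= q (go left if both < v, right if both > v).
Walk from root:
  at 38: both 3 and 34 < 38, go left
  at 23: 3 <= 23 <= 34, this is the LCA
LCA = 23


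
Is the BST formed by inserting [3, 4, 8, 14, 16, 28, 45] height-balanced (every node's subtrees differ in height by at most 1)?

Tree (level-order array): [3, None, 4, None, 8, None, 14, None, 16, None, 28, None, 45]
Definition: a tree is height-balanced if, at every node, |h(left) - h(right)| <= 1 (empty subtree has height -1).
Bottom-up per-node check:
  node 45: h_left=-1, h_right=-1, diff=0 [OK], height=0
  node 28: h_left=-1, h_right=0, diff=1 [OK], height=1
  node 16: h_left=-1, h_right=1, diff=2 [FAIL (|-1-1|=2 > 1)], height=2
  node 14: h_left=-1, h_right=2, diff=3 [FAIL (|-1-2|=3 > 1)], height=3
  node 8: h_left=-1, h_right=3, diff=4 [FAIL (|-1-3|=4 > 1)], height=4
  node 4: h_left=-1, h_right=4, diff=5 [FAIL (|-1-4|=5 > 1)], height=5
  node 3: h_left=-1, h_right=5, diff=6 [FAIL (|-1-5|=6 > 1)], height=6
Node 16 violates the condition: |-1 - 1| = 2 > 1.
Result: Not balanced


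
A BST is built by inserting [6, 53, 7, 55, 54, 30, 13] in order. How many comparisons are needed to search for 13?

Search path for 13: 6 -> 53 -> 7 -> 30 -> 13
Found: True
Comparisons: 5


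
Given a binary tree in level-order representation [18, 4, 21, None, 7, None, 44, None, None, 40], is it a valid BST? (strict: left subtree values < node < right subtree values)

Level-order array: [18, 4, 21, None, 7, None, 44, None, None, 40]
Validate using subtree bounds (lo, hi): at each node, require lo < value < hi,
then recurse left with hi=value and right with lo=value.
Preorder trace (stopping at first violation):
  at node 18 with bounds (-inf, +inf): OK
  at node 4 with bounds (-inf, 18): OK
  at node 7 with bounds (4, 18): OK
  at node 21 with bounds (18, +inf): OK
  at node 44 with bounds (21, +inf): OK
  at node 40 with bounds (21, 44): OK
No violation found at any node.
Result: Valid BST


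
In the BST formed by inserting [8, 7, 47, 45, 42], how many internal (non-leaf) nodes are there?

Tree built from: [8, 7, 47, 45, 42]
Tree (level-order array): [8, 7, 47, None, None, 45, None, 42]
Rule: An internal node has at least one child.
Per-node child counts:
  node 8: 2 child(ren)
  node 7: 0 child(ren)
  node 47: 1 child(ren)
  node 45: 1 child(ren)
  node 42: 0 child(ren)
Matching nodes: [8, 47, 45]
Count of internal (non-leaf) nodes: 3


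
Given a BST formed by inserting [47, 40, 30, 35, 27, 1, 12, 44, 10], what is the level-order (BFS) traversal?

Tree insertion order: [47, 40, 30, 35, 27, 1, 12, 44, 10]
Tree (level-order array): [47, 40, None, 30, 44, 27, 35, None, None, 1, None, None, None, None, 12, 10]
BFS from the root, enqueuing left then right child of each popped node:
  queue [47] -> pop 47, enqueue [40], visited so far: [47]
  queue [40] -> pop 40, enqueue [30, 44], visited so far: [47, 40]
  queue [30, 44] -> pop 30, enqueue [27, 35], visited so far: [47, 40, 30]
  queue [44, 27, 35] -> pop 44, enqueue [none], visited so far: [47, 40, 30, 44]
  queue [27, 35] -> pop 27, enqueue [1], visited so far: [47, 40, 30, 44, 27]
  queue [35, 1] -> pop 35, enqueue [none], visited so far: [47, 40, 30, 44, 27, 35]
  queue [1] -> pop 1, enqueue [12], visited so far: [47, 40, 30, 44, 27, 35, 1]
  queue [12] -> pop 12, enqueue [10], visited so far: [47, 40, 30, 44, 27, 35, 1, 12]
  queue [10] -> pop 10, enqueue [none], visited so far: [47, 40, 30, 44, 27, 35, 1, 12, 10]
Result: [47, 40, 30, 44, 27, 35, 1, 12, 10]


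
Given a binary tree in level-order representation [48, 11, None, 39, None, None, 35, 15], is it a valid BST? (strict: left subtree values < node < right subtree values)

Level-order array: [48, 11, None, 39, None, None, 35, 15]
Validate using subtree bounds (lo, hi): at each node, require lo < value < hi,
then recurse left with hi=value and right with lo=value.
Preorder trace (stopping at first violation):
  at node 48 with bounds (-inf, +inf): OK
  at node 11 with bounds (-inf, 48): OK
  at node 39 with bounds (-inf, 11): VIOLATION
Node 39 violates its bound: not (-inf < 39 < 11).
Result: Not a valid BST


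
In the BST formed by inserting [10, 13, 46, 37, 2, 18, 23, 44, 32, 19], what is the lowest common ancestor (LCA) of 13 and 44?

Tree insertion order: [10, 13, 46, 37, 2, 18, 23, 44, 32, 19]
Tree (level-order array): [10, 2, 13, None, None, None, 46, 37, None, 18, 44, None, 23, None, None, 19, 32]
In a BST, the LCA of p=13, q=44 is the first node v on the
root-to-leaf path with p <= v <= q (go left if both < v, right if both > v).
Walk from root:
  at 10: both 13 and 44 > 10, go right
  at 13: 13 <= 13 <= 44, this is the LCA
LCA = 13
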